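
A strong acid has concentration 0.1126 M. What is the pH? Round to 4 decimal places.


A strong acid dissociates completely, so [H+] equals the given concentration.
pH = -log10([H+]) = -log10(0.1126)
pH = 0.94846161, rounded to 4 dp:

0.9485


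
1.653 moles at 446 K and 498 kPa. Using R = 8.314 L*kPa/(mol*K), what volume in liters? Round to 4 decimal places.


PV = nRT, solve for V = nRT / P.
nRT = 1.653 * 8.314 * 446 = 6129.3967
V = 6129.3967 / 498
V = 12.3080255 L, rounded to 4 dp:

12.3080 L


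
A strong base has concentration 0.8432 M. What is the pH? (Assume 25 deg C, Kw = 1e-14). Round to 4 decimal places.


A strong base dissociates completely, so [OH-] equals the given concentration.
pOH = -log10([OH-]) = -log10(0.8432) = 0.074069
pH = 14 - pOH = 14 - 0.074069
pH = 13.925931, rounded to 4 dp:

13.9259


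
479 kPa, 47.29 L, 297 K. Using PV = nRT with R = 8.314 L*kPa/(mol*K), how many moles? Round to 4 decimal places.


PV = nRT, solve for n = PV / (RT).
PV = 479 * 47.29 = 22651.91
RT = 8.314 * 297 = 2469.258
n = 22651.91 / 2469.258
n = 9.17356955 mol, rounded to 4 dp:

9.1736 mol


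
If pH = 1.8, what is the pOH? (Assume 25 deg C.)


At 25 deg C, pH + pOH = 14.
pOH = 14 - pH = 14 - 1.8
pOH = 12.2:

12.20


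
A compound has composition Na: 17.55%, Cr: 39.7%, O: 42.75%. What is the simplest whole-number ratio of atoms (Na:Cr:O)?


Assume 100 g of compound, divide each mass% by atomic mass to get moles, then normalize by the smallest to get a raw atom ratio.
Moles per 100 g: Na: 17.55/22.99 = 0.7634, Cr: 39.7/51.996 = 0.7635, O: 42.75/15.999 = 2.672
Raw ratio (divide by min = 0.7634): Na: 1.0, Cr: 1.0, O: 3.5
Multiply by 2 to clear fractions: Na: 2.0 ~= 2, Cr: 2.0 ~= 2, O: 7.001 ~= 7
Reduce by GCD to get the simplest whole-number ratio:

2:2:7


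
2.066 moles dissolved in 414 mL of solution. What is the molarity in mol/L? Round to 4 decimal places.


Convert volume to liters: V_L = V_mL / 1000.
V_L = 414 / 1000 = 0.414 L
M = n / V_L = 2.066 / 0.414
M = 4.99033816 mol/L, rounded to 4 dp:

4.9903 mol/L


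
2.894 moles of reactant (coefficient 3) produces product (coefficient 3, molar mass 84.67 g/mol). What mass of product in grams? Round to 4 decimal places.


Use the coefficient ratio to convert reactant moles to product moles, then multiply by the product's molar mass.
moles_P = moles_R * (coeff_P / coeff_R) = 2.894 * (3/3) = 2.894
mass_P = moles_P * M_P = 2.894 * 84.67
mass_P = 245.03498 g, rounded to 4 dp:

245.0350 g


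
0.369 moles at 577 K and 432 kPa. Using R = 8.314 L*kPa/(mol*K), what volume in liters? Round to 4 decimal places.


PV = nRT, solve for V = nRT / P.
nRT = 0.369 * 8.314 * 577 = 1770.1587
V = 1770.1587 / 432
V = 4.09758958 L, rounded to 4 dp:

4.0976 L


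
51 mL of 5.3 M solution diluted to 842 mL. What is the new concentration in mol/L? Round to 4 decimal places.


Dilution: M1*V1 = M2*V2, solve for M2.
M2 = M1*V1 / V2
M2 = 5.3 * 51 / 842
M2 = 270.3 / 842
M2 = 0.32102138 mol/L, rounded to 4 dp:

0.3210 mol/L


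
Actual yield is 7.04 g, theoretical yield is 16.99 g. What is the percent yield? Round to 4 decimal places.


% yield = 100 * actual / theoretical
% yield = 100 * 7.04 / 16.99
% yield = 41.43613891 %, rounded to 4 dp:

41.4361 %


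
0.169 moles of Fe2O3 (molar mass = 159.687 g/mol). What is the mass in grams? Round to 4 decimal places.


mass = n * M
mass = 0.169 * 159.687
mass = 26.987103 g, rounded to 4 dp:

26.9871 g


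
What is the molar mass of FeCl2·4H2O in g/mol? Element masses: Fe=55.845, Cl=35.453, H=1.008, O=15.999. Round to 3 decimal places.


M = sum(count * atomic_mass) over atoms.
M = 1*55.845 + 2*35.453 + 8*1.008 + 4*15.999
M = 55.845 + 70.906 + 8.064 + 63.996
M = 198.811 g/mol, rounded to 3 dp:

198.811 g/mol


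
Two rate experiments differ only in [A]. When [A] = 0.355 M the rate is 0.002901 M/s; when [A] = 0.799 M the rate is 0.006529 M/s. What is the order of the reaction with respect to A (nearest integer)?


Rate is proportional to [A]^n, so rate2/rate1 = ([A]2/[A]1)^n. Take logs to solve for n.
rate2/rate1 = 0.006529 / 0.002901 = 2.2506
[A]2/[A]1 = 0.799 / 0.355 = 2.2507
n = ln(2.2506) / ln(2.2507) = 1.0
Nearest integer order:

1


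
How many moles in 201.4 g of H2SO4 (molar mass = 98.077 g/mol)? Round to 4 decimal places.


n = mass / M
n = 201.4 / 98.077
n = 2.05348859 mol, rounded to 4 dp:

2.0535 mol


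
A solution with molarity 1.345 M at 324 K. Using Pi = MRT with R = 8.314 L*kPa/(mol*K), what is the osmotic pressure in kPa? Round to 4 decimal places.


Osmotic pressure (van't Hoff): Pi = M*R*T.
RT = 8.314 * 324 = 2693.736
Pi = 1.345 * 2693.736
Pi = 3623.07492 kPa, rounded to 4 dp:

3623.0749 kPa


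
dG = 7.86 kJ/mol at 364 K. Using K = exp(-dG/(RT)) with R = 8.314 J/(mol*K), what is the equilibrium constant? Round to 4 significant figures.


dG is in kJ/mol; multiply by 1000 to match R in J/(mol*K).
RT = 8.314 * 364 = 3026.296 J/mol
exponent = -dG*1000 / (RT) = -(7.86*1000) / 3026.296 = -2.59723437
K = exp(-2.59723437)
K = 0.074479276, rounded to 4 significant figures:

0.07448


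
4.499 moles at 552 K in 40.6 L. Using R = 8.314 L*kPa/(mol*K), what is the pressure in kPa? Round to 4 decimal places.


PV = nRT, solve for P = nRT / V.
nRT = 4.499 * 8.314 * 552 = 20647.3867
P = 20647.3867 / 40.6
P = 508.55632266 kPa, rounded to 4 dp:

508.5563 kPa


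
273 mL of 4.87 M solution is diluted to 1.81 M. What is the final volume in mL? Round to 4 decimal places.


Dilution: M1*V1 = M2*V2, solve for V2.
V2 = M1*V1 / M2
V2 = 4.87 * 273 / 1.81
V2 = 1329.51 / 1.81
V2 = 734.5359116 mL, rounded to 4 dp:

734.5359 mL


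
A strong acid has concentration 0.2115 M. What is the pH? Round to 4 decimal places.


A strong acid dissociates completely, so [H+] equals the given concentration.
pH = -log10([H+]) = -log10(0.2115)
pH = 0.67468963, rounded to 4 dp:

0.6747


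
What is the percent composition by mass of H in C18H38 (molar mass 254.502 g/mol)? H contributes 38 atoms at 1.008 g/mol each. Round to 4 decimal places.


pct = 100 * (n_elem * M_elem) / M_total
mass_contribution = 38 * 1.008 = 38.304 g/mol
pct = 100 * 38.304 / 254.502
pct = 15.05056935 %, rounded to 4 dp:

15.0506 %


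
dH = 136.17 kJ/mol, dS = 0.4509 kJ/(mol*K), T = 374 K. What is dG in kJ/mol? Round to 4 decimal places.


Gibbs: dG = dH - T*dS (consistent units, dS already in kJ/(mol*K)).
T*dS = 374 * 0.4509 = 168.6366
dG = 136.17 - (168.6366)
dG = -32.4666 kJ/mol, rounded to 4 dp:

-32.4666 kJ/mol


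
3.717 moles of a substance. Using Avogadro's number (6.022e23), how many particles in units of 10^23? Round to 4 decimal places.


N = n * NA, then divide by 1e23 for the requested units.
N / 1e23 = n * 6.022
N / 1e23 = 3.717 * 6.022
N / 1e23 = 22.383774, rounded to 4 dp:

22.3838


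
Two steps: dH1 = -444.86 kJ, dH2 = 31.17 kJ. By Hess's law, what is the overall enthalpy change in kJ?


Hess's law: enthalpy is a state function, so add the step enthalpies.
dH_total = dH1 + dH2 = -444.86 + (31.17)
dH_total = -413.69 kJ:

-413.69 kJ


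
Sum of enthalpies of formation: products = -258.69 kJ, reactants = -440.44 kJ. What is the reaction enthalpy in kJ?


dH_rxn = sum(dH_f products) - sum(dH_f reactants)
dH_rxn = -258.69 - (-440.44)
dH_rxn = 181.75 kJ:

181.75 kJ


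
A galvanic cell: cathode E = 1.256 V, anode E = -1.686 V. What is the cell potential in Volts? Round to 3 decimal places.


Standard cell potential: E_cell = E_cathode - E_anode.
E_cell = 1.256 - (-1.686)
E_cell = 2.942 V, rounded to 3 dp:

2.942 V


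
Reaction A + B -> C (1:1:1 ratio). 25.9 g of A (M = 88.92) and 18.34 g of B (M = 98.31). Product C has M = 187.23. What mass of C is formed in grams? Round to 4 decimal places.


Find moles of each reactant; the smaller value is the limiting reagent in a 1:1:1 reaction, so moles_C equals moles of the limiter.
n_A = mass_A / M_A = 25.9 / 88.92 = 0.291273 mol
n_B = mass_B / M_B = 18.34 / 98.31 = 0.186553 mol
Limiting reagent: B (smaller), n_limiting = 0.186553 mol
mass_C = n_limiting * M_C = 0.186553 * 187.23
mass_C = 34.92831819 g, rounded to 4 dp:

34.9283 g


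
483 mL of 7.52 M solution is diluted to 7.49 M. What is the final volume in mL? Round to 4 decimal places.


Dilution: M1*V1 = M2*V2, solve for V2.
V2 = M1*V1 / M2
V2 = 7.52 * 483 / 7.49
V2 = 3632.16 / 7.49
V2 = 484.93457944 mL, rounded to 4 dp:

484.9346 mL


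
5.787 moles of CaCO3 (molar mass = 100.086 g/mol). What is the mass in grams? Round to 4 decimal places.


mass = n * M
mass = 5.787 * 100.086
mass = 579.197682 g, rounded to 4 dp:

579.1977 g


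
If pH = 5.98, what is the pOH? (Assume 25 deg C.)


At 25 deg C, pH + pOH = 14.
pOH = 14 - pH = 14 - 5.98
pOH = 8.02:

8.02


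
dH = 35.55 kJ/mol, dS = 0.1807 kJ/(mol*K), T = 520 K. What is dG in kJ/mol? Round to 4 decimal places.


Gibbs: dG = dH - T*dS (consistent units, dS already in kJ/(mol*K)).
T*dS = 520 * 0.1807 = 93.964
dG = 35.55 - (93.964)
dG = -58.414 kJ/mol, rounded to 4 dp:

-58.4140 kJ/mol


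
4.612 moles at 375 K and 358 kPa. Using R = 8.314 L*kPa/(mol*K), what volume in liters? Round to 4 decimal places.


PV = nRT, solve for V = nRT / P.
nRT = 4.612 * 8.314 * 375 = 14379.063
V = 14379.063 / 358
V = 40.16498045 L, rounded to 4 dp:

40.1650 L


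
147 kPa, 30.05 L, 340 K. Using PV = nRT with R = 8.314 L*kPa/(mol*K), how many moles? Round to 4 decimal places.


PV = nRT, solve for n = PV / (RT).
PV = 147 * 30.05 = 4417.35
RT = 8.314 * 340 = 2826.76
n = 4417.35 / 2826.76
n = 1.56269015 mol, rounded to 4 dp:

1.5627 mol


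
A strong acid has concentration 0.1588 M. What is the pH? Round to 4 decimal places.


A strong acid dissociates completely, so [H+] equals the given concentration.
pH = -log10([H+]) = -log10(0.1588)
pH = 0.7991495, rounded to 4 dp:

0.7991


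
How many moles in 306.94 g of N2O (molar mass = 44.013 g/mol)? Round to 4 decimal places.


n = mass / M
n = 306.94 / 44.013
n = 6.97384864 mol, rounded to 4 dp:

6.9738 mol


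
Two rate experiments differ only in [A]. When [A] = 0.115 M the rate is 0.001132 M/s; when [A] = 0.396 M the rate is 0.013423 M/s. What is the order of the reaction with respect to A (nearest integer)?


Rate is proportional to [A]^n, so rate2/rate1 = ([A]2/[A]1)^n. Take logs to solve for n.
rate2/rate1 = 0.013423 / 0.001132 = 11.8578
[A]2/[A]1 = 0.396 / 0.115 = 3.4435
n = ln(11.8578) / ln(3.4435) = 2.0
Nearest integer order:

2


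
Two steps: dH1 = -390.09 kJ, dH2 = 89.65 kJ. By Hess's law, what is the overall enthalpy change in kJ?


Hess's law: enthalpy is a state function, so add the step enthalpies.
dH_total = dH1 + dH2 = -390.09 + (89.65)
dH_total = -300.44 kJ:

-300.44 kJ


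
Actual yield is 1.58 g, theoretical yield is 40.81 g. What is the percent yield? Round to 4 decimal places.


% yield = 100 * actual / theoretical
% yield = 100 * 1.58 / 40.81
% yield = 3.8716001 %, rounded to 4 dp:

3.8716 %


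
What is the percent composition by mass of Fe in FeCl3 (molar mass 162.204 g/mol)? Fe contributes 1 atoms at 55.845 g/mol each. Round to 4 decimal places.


pct = 100 * (n_elem * M_elem) / M_total
mass_contribution = 1 * 55.845 = 55.845 g/mol
pct = 100 * 55.845 / 162.204
pct = 34.42886735 %, rounded to 4 dp:

34.4289 %


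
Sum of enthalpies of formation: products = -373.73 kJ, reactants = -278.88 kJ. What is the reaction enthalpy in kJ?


dH_rxn = sum(dH_f products) - sum(dH_f reactants)
dH_rxn = -373.73 - (-278.88)
dH_rxn = -94.85 kJ:

-94.85 kJ


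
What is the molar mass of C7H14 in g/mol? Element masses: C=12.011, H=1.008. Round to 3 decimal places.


M = sum(count * atomic_mass) over atoms.
M = 7*12.011 + 14*1.008
M = 84.077 + 14.112
M = 98.189 g/mol, rounded to 3 dp:

98.189 g/mol


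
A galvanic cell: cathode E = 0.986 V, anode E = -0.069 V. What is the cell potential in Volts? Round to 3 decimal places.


Standard cell potential: E_cell = E_cathode - E_anode.
E_cell = 0.986 - (-0.069)
E_cell = 1.055 V, rounded to 3 dp:

1.055 V


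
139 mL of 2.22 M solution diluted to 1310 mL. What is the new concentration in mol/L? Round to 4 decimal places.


Dilution: M1*V1 = M2*V2, solve for M2.
M2 = M1*V1 / V2
M2 = 2.22 * 139 / 1310
M2 = 308.58 / 1310
M2 = 0.23555725 mol/L, rounded to 4 dp:

0.2356 mol/L


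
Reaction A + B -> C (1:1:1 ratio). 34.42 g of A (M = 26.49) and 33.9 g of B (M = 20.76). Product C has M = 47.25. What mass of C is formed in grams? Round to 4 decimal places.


Find moles of each reactant; the smaller value is the limiting reagent in a 1:1:1 reaction, so moles_C equals moles of the limiter.
n_A = mass_A / M_A = 34.42 / 26.49 = 1.299358 mol
n_B = mass_B / M_B = 33.9 / 20.76 = 1.632948 mol
Limiting reagent: A (smaller), n_limiting = 1.299358 mol
mass_C = n_limiting * M_C = 1.299358 * 47.25
mass_C = 61.3946655 g, rounded to 4 dp:

61.3947 g


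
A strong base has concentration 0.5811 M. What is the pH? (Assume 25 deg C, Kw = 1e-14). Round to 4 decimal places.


A strong base dissociates completely, so [OH-] equals the given concentration.
pOH = -log10([OH-]) = -log10(0.5811) = 0.235749
pH = 14 - pOH = 14 - 0.235749
pH = 13.764251, rounded to 4 dp:

13.7643


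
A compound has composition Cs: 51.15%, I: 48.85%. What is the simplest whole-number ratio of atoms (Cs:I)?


Assume 100 g of compound, divide each mass% by atomic mass to get moles, then normalize by the smallest to get a raw atom ratio.
Moles per 100 g: Cs: 51.15/132.905 = 0.3849, I: 48.85/126.904 = 0.3849
Raw ratio (divide by min = 0.3849): Cs: 1.0, I: 1.0
Multiply by 1 to clear fractions: Cs: 1.0 ~= 1, I: 1.0 ~= 1
Reduce by GCD to get the simplest whole-number ratio:

1:1


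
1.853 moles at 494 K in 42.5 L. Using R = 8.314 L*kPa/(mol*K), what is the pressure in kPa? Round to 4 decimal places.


PV = nRT, solve for P = nRT / V.
nRT = 1.853 * 8.314 * 494 = 7610.4859
P = 7610.4859 / 42.5
P = 179.07025647 kPa, rounded to 4 dp:

179.0703 kPa


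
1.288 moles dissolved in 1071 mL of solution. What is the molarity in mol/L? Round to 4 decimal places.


Convert volume to liters: V_L = V_mL / 1000.
V_L = 1071 / 1000 = 1.071 L
M = n / V_L = 1.288 / 1.071
M = 1.20261438 mol/L, rounded to 4 dp:

1.2026 mol/L


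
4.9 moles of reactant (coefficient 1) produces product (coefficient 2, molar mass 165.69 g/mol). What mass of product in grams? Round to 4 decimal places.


Use the coefficient ratio to convert reactant moles to product moles, then multiply by the product's molar mass.
moles_P = moles_R * (coeff_P / coeff_R) = 4.9 * (2/1) = 9.8
mass_P = moles_P * M_P = 9.8 * 165.69
mass_P = 1623.762 g, rounded to 4 dp:

1623.7620 g


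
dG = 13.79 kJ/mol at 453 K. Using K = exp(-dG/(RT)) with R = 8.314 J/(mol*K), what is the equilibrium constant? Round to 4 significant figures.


dG is in kJ/mol; multiply by 1000 to match R in J/(mol*K).
RT = 8.314 * 453 = 3766.242 J/mol
exponent = -dG*1000 / (RT) = -(13.79*1000) / 3766.242 = -3.66147475
K = exp(-3.66147475)
K = 0.025694592, rounded to 4 significant figures:

0.02569


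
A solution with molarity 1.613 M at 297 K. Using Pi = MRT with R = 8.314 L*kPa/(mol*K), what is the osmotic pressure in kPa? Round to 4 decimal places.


Osmotic pressure (van't Hoff): Pi = M*R*T.
RT = 8.314 * 297 = 2469.258
Pi = 1.613 * 2469.258
Pi = 3982.913154 kPa, rounded to 4 dp:

3982.9132 kPa


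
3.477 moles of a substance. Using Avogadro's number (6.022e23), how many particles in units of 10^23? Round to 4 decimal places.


N = n * NA, then divide by 1e23 for the requested units.
N / 1e23 = n * 6.022
N / 1e23 = 3.477 * 6.022
N / 1e23 = 20.938494, rounded to 4 dp:

20.9385


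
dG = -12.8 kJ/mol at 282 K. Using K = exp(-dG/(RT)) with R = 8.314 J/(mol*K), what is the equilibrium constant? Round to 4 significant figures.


dG is in kJ/mol; multiply by 1000 to match R in J/(mol*K).
RT = 8.314 * 282 = 2344.548 J/mol
exponent = -dG*1000 / (RT) = -(-12.8*1000) / 2344.548 = 5.45947449
K = exp(5.45947449)
K = 234.97391, rounded to 4 significant figures:

235.0


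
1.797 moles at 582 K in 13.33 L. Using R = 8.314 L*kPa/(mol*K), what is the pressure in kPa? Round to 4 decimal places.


PV = nRT, solve for P = nRT / V.
nRT = 1.797 * 8.314 * 582 = 8695.2302
P = 8695.2302 / 13.33
P = 652.30534134 kPa, rounded to 4 dp:

652.3053 kPa


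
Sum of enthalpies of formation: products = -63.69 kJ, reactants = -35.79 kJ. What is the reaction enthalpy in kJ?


dH_rxn = sum(dH_f products) - sum(dH_f reactants)
dH_rxn = -63.69 - (-35.79)
dH_rxn = -27.9 kJ:

-27.90 kJ


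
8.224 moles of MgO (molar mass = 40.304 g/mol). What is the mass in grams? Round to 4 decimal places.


mass = n * M
mass = 8.224 * 40.304
mass = 331.460096 g, rounded to 4 dp:

331.4601 g


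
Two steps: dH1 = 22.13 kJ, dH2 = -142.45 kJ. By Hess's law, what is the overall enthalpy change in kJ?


Hess's law: enthalpy is a state function, so add the step enthalpies.
dH_total = dH1 + dH2 = 22.13 + (-142.45)
dH_total = -120.32 kJ:

-120.32 kJ


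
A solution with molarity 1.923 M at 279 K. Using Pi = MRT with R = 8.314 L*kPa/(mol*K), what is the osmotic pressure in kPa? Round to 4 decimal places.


Osmotic pressure (van't Hoff): Pi = M*R*T.
RT = 8.314 * 279 = 2319.606
Pi = 1.923 * 2319.606
Pi = 4460.602338 kPa, rounded to 4 dp:

4460.6023 kPa


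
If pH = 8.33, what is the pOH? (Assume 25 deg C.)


At 25 deg C, pH + pOH = 14.
pOH = 14 - pH = 14 - 8.33
pOH = 5.67:

5.67


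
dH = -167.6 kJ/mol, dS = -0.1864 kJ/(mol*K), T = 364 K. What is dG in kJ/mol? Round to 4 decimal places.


Gibbs: dG = dH - T*dS (consistent units, dS already in kJ/(mol*K)).
T*dS = 364 * -0.1864 = -67.8496
dG = -167.6 - (-67.8496)
dG = -99.7504 kJ/mol, rounded to 4 dp:

-99.7504 kJ/mol


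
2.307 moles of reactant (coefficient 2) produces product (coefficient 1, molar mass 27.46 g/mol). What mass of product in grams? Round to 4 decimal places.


Use the coefficient ratio to convert reactant moles to product moles, then multiply by the product's molar mass.
moles_P = moles_R * (coeff_P / coeff_R) = 2.307 * (1/2) = 1.1535
mass_P = moles_P * M_P = 1.1535 * 27.46
mass_P = 31.67511 g, rounded to 4 dp:

31.6751 g


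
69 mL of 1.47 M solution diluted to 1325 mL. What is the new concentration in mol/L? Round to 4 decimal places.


Dilution: M1*V1 = M2*V2, solve for M2.
M2 = M1*V1 / V2
M2 = 1.47 * 69 / 1325
M2 = 101.43 / 1325
M2 = 0.07655094 mol/L, rounded to 4 dp:

0.0766 mol/L


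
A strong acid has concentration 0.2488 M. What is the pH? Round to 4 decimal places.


A strong acid dissociates completely, so [H+] equals the given concentration.
pH = -log10([H+]) = -log10(0.2488)
pH = 0.60414962, rounded to 4 dp:

0.6041


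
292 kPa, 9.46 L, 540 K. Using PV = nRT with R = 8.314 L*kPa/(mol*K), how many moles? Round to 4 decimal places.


PV = nRT, solve for n = PV / (RT).
PV = 292 * 9.46 = 2762.32
RT = 8.314 * 540 = 4489.56
n = 2762.32 / 4489.56
n = 0.61527633 mol, rounded to 4 dp:

0.6153 mol


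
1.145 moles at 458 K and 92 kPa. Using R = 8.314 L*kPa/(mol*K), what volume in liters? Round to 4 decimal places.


PV = nRT, solve for V = nRT / P.
nRT = 1.145 * 8.314 * 458 = 4359.9447
V = 4359.9447 / 92
V = 47.39070326 L, rounded to 4 dp:

47.3907 L


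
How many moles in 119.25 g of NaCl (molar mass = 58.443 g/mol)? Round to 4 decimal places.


n = mass / M
n = 119.25 / 58.443
n = 2.04044967 mol, rounded to 4 dp:

2.0404 mol


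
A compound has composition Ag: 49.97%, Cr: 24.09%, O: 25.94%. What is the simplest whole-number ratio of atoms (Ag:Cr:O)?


Assume 100 g of compound, divide each mass% by atomic mass to get moles, then normalize by the smallest to get a raw atom ratio.
Moles per 100 g: Ag: 49.97/107.868 = 0.4633, Cr: 24.09/51.996 = 0.4633, O: 25.94/15.999 = 1.6214
Raw ratio (divide by min = 0.4633): Ag: 1.0, Cr: 1.0, O: 3.5
Multiply by 2 to clear fractions: Ag: 2.0 ~= 2, Cr: 2.0 ~= 2, O: 7.0 ~= 7
Reduce by GCD to get the simplest whole-number ratio:

2:2:7


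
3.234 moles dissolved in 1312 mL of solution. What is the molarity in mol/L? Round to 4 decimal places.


Convert volume to liters: V_L = V_mL / 1000.
V_L = 1312 / 1000 = 1.312 L
M = n / V_L = 3.234 / 1.312
M = 2.46493902 mol/L, rounded to 4 dp:

2.4649 mol/L


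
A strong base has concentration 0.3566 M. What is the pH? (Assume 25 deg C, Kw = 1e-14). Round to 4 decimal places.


A strong base dissociates completely, so [OH-] equals the given concentration.
pOH = -log10([OH-]) = -log10(0.3566) = 0.447819
pH = 14 - pOH = 14 - 0.447819
pH = 13.552181, rounded to 4 dp:

13.5522


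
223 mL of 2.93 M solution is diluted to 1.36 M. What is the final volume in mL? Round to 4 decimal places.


Dilution: M1*V1 = M2*V2, solve for V2.
V2 = M1*V1 / M2
V2 = 2.93 * 223 / 1.36
V2 = 653.39 / 1.36
V2 = 480.43382353 mL, rounded to 4 dp:

480.4338 mL


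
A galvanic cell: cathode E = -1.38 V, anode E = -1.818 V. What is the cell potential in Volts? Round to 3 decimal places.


Standard cell potential: E_cell = E_cathode - E_anode.
E_cell = -1.38 - (-1.818)
E_cell = 0.438 V, rounded to 3 dp:

0.438 V


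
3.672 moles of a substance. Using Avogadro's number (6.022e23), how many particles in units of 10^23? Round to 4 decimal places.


N = n * NA, then divide by 1e23 for the requested units.
N / 1e23 = n * 6.022
N / 1e23 = 3.672 * 6.022
N / 1e23 = 22.112784, rounded to 4 dp:

22.1128


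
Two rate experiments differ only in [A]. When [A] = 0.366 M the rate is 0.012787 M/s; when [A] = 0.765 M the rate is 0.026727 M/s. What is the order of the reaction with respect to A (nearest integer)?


Rate is proportional to [A]^n, so rate2/rate1 = ([A]2/[A]1)^n. Take logs to solve for n.
rate2/rate1 = 0.026727 / 0.012787 = 2.0902
[A]2/[A]1 = 0.765 / 0.366 = 2.0902
n = ln(2.0902) / ln(2.0902) = 1.0
Nearest integer order:

1


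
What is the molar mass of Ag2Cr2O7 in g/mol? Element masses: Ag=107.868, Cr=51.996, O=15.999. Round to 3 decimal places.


M = sum(count * atomic_mass) over atoms.
M = 2*107.868 + 2*51.996 + 7*15.999
M = 215.736 + 103.992 + 111.993
M = 431.721 g/mol, rounded to 3 dp:

431.721 g/mol


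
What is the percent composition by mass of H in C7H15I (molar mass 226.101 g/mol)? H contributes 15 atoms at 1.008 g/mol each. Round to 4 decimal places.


pct = 100 * (n_elem * M_elem) / M_total
mass_contribution = 15 * 1.008 = 15.12 g/mol
pct = 100 * 15.12 / 226.101
pct = 6.68727692 %, rounded to 4 dp:

6.6873 %


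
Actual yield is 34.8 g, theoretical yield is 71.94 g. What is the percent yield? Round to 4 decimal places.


% yield = 100 * actual / theoretical
% yield = 100 * 34.8 / 71.94
% yield = 48.3736447 %, rounded to 4 dp:

48.3736 %


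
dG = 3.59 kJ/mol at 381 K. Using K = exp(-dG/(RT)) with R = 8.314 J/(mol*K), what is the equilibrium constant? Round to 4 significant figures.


dG is in kJ/mol; multiply by 1000 to match R in J/(mol*K).
RT = 8.314 * 381 = 3167.634 J/mol
exponent = -dG*1000 / (RT) = -(3.59*1000) / 3167.634 = -1.13333801
K = exp(-1.13333801)
K = 0.32195677, rounded to 4 significant figures:

0.3220


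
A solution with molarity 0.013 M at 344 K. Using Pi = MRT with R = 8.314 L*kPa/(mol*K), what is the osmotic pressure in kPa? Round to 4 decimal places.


Osmotic pressure (van't Hoff): Pi = M*R*T.
RT = 8.314 * 344 = 2860.016
Pi = 0.013 * 2860.016
Pi = 37.180208 kPa, rounded to 4 dp:

37.1802 kPa


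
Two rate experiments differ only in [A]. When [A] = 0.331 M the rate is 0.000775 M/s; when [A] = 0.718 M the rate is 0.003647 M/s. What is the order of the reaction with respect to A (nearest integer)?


Rate is proportional to [A]^n, so rate2/rate1 = ([A]2/[A]1)^n. Take logs to solve for n.
rate2/rate1 = 0.003647 / 0.000775 = 4.7058
[A]2/[A]1 = 0.718 / 0.331 = 2.1692
n = ln(4.7058) / ln(2.1692) = 2.0
Nearest integer order:

2


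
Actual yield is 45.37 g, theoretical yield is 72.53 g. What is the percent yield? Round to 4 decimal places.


% yield = 100 * actual / theoretical
% yield = 100 * 45.37 / 72.53
% yield = 62.55342617 %, rounded to 4 dp:

62.5534 %


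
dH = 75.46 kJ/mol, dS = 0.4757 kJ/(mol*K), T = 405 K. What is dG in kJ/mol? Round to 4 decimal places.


Gibbs: dG = dH - T*dS (consistent units, dS already in kJ/(mol*K)).
T*dS = 405 * 0.4757 = 192.6585
dG = 75.46 - (192.6585)
dG = -117.1985 kJ/mol, rounded to 4 dp:

-117.1985 kJ/mol


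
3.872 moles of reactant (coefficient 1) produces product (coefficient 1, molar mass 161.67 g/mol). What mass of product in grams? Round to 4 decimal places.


Use the coefficient ratio to convert reactant moles to product moles, then multiply by the product's molar mass.
moles_P = moles_R * (coeff_P / coeff_R) = 3.872 * (1/1) = 3.872
mass_P = moles_P * M_P = 3.872 * 161.67
mass_P = 625.98624 g, rounded to 4 dp:

625.9862 g


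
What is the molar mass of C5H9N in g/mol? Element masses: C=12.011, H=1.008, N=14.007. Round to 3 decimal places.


M = sum(count * atomic_mass) over atoms.
M = 5*12.011 + 9*1.008 + 1*14.007
M = 60.055 + 9.072 + 14.007
M = 83.134 g/mol, rounded to 3 dp:

83.134 g/mol


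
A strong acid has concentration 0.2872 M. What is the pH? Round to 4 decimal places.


A strong acid dissociates completely, so [H+] equals the given concentration.
pH = -log10([H+]) = -log10(0.2872)
pH = 0.54181556, rounded to 4 dp:

0.5418


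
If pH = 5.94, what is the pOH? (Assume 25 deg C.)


At 25 deg C, pH + pOH = 14.
pOH = 14 - pH = 14 - 5.94
pOH = 8.06:

8.06


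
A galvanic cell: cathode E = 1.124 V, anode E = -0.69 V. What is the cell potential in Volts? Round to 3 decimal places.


Standard cell potential: E_cell = E_cathode - E_anode.
E_cell = 1.124 - (-0.69)
E_cell = 1.814 V, rounded to 3 dp:

1.814 V


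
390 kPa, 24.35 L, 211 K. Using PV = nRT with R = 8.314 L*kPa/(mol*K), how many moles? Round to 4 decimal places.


PV = nRT, solve for n = PV / (RT).
PV = 390 * 24.35 = 9496.5
RT = 8.314 * 211 = 1754.254
n = 9496.5 / 1754.254
n = 5.4134122 mol, rounded to 4 dp:

5.4134 mol


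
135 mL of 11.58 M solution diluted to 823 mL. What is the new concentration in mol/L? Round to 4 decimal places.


Dilution: M1*V1 = M2*V2, solve for M2.
M2 = M1*V1 / V2
M2 = 11.58 * 135 / 823
M2 = 1563.3 / 823
M2 = 1.89951397 mol/L, rounded to 4 dp:

1.8995 mol/L


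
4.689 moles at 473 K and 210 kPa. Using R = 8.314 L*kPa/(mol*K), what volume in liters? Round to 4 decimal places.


PV = nRT, solve for V = nRT / P.
nRT = 4.689 * 8.314 * 473 = 18439.5957
V = 18439.5957 / 210
V = 87.80759857 L, rounded to 4 dp:

87.8076 L


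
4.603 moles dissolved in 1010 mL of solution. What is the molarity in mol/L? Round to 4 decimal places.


Convert volume to liters: V_L = V_mL / 1000.
V_L = 1010 / 1000 = 1.01 L
M = n / V_L = 4.603 / 1.01
M = 4.55742574 mol/L, rounded to 4 dp:

4.5574 mol/L


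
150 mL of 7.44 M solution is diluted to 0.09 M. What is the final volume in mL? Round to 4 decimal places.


Dilution: M1*V1 = M2*V2, solve for V2.
V2 = M1*V1 / M2
V2 = 7.44 * 150 / 0.09
V2 = 1116.0 / 0.09
V2 = 12400.0 mL, rounded to 4 dp:

12400.0000 mL


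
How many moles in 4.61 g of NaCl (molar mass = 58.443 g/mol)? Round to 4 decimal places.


n = mass / M
n = 4.61 / 58.443
n = 0.07888028 mol, rounded to 4 dp:

0.0789 mol


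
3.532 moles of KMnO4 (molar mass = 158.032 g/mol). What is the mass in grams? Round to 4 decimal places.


mass = n * M
mass = 3.532 * 158.032
mass = 558.169024 g, rounded to 4 dp:

558.1690 g


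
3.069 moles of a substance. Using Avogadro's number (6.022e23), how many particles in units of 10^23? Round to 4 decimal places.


N = n * NA, then divide by 1e23 for the requested units.
N / 1e23 = n * 6.022
N / 1e23 = 3.069 * 6.022
N / 1e23 = 18.481518, rounded to 4 dp:

18.4815


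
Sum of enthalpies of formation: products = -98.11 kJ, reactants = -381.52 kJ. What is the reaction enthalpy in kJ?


dH_rxn = sum(dH_f products) - sum(dH_f reactants)
dH_rxn = -98.11 - (-381.52)
dH_rxn = 283.41 kJ:

283.41 kJ


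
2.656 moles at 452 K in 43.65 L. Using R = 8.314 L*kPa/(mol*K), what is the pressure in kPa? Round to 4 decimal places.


PV = nRT, solve for P = nRT / V.
nRT = 2.656 * 8.314 * 452 = 9981.0568
P = 9981.0568 / 43.65
P = 228.66109507 kPa, rounded to 4 dp:

228.6611 kPa


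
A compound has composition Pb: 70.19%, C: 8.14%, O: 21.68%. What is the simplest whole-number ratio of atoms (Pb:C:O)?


Assume 100 g of compound, divide each mass% by atomic mass to get moles, then normalize by the smallest to get a raw atom ratio.
Moles per 100 g: Pb: 70.19/207.2 = 0.3388, C: 8.14/12.011 = 0.6777, O: 21.68/15.999 = 1.3551
Raw ratio (divide by min = 0.3388): Pb: 1.0, C: 2.001, O: 4.0
Multiply by 1 to clear fractions: Pb: 1.0 ~= 1, C: 2.001 ~= 2, O: 4.0 ~= 4
Reduce by GCD to get the simplest whole-number ratio:

1:2:4


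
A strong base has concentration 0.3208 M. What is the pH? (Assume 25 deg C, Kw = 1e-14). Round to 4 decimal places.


A strong base dissociates completely, so [OH-] equals the given concentration.
pOH = -log10([OH-]) = -log10(0.3208) = 0.493766
pH = 14 - pOH = 14 - 0.493766
pH = 13.506234, rounded to 4 dp:

13.5062


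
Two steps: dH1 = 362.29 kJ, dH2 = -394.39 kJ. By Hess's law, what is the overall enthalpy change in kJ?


Hess's law: enthalpy is a state function, so add the step enthalpies.
dH_total = dH1 + dH2 = 362.29 + (-394.39)
dH_total = -32.1 kJ:

-32.10 kJ


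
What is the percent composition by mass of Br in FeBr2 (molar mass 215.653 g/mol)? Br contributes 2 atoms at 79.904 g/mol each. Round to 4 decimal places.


pct = 100 * (n_elem * M_elem) / M_total
mass_contribution = 2 * 79.904 = 159.808 g/mol
pct = 100 * 159.808 / 215.653
pct = 74.10423226 %, rounded to 4 dp:

74.1042 %


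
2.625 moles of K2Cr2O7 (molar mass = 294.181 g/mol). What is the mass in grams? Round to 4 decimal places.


mass = n * M
mass = 2.625 * 294.181
mass = 772.225125 g, rounded to 4 dp:

772.2251 g


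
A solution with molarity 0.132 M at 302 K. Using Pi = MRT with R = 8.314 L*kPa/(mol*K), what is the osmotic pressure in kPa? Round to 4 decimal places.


Osmotic pressure (van't Hoff): Pi = M*R*T.
RT = 8.314 * 302 = 2510.828
Pi = 0.132 * 2510.828
Pi = 331.429296 kPa, rounded to 4 dp:

331.4293 kPa


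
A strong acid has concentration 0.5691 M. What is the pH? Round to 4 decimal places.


A strong acid dissociates completely, so [H+] equals the given concentration.
pH = -log10([H+]) = -log10(0.5691)
pH = 0.24481141, rounded to 4 dp:

0.2448


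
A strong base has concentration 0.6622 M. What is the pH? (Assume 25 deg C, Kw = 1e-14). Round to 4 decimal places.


A strong base dissociates completely, so [OH-] equals the given concentration.
pOH = -log10([OH-]) = -log10(0.6622) = 0.179011
pH = 14 - pOH = 14 - 0.179011
pH = 13.820989, rounded to 4 dp:

13.8210


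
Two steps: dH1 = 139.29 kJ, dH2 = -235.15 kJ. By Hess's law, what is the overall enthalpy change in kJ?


Hess's law: enthalpy is a state function, so add the step enthalpies.
dH_total = dH1 + dH2 = 139.29 + (-235.15)
dH_total = -95.86 kJ:

-95.86 kJ


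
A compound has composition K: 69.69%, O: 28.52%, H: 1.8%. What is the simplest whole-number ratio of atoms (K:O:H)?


Assume 100 g of compound, divide each mass% by atomic mass to get moles, then normalize by the smallest to get a raw atom ratio.
Moles per 100 g: K: 69.69/39.098 = 1.7824, O: 28.52/15.999 = 1.7826, H: 1.8/1.008 = 1.7857
Raw ratio (divide by min = 1.7824): K: 1.0, O: 1.0, H: 1.002
Multiply by 1 to clear fractions: K: 1.0 ~= 1, O: 1.0 ~= 1, H: 1.002 ~= 1
Reduce by GCD to get the simplest whole-number ratio:

1:1:1


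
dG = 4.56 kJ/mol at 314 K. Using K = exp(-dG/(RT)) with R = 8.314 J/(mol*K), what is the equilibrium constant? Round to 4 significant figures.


dG is in kJ/mol; multiply by 1000 to match R in J/(mol*K).
RT = 8.314 * 314 = 2610.596 J/mol
exponent = -dG*1000 / (RT) = -(4.56*1000) / 2610.596 = -1.74672757
K = exp(-1.74672757)
K = 0.17434354, rounded to 4 significant figures:

0.1743


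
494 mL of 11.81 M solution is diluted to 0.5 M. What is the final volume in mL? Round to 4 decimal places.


Dilution: M1*V1 = M2*V2, solve for V2.
V2 = M1*V1 / M2
V2 = 11.81 * 494 / 0.5
V2 = 5834.14 / 0.5
V2 = 11668.28 mL, rounded to 4 dp:

11668.2800 mL


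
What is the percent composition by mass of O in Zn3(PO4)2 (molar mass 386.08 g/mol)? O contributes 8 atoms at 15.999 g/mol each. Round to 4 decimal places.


pct = 100 * (n_elem * M_elem) / M_total
mass_contribution = 8 * 15.999 = 127.992 g/mol
pct = 100 * 127.992 / 386.08
pct = 33.15167841 %, rounded to 4 dp:

33.1517 %


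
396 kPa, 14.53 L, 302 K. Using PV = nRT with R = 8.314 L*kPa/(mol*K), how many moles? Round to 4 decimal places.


PV = nRT, solve for n = PV / (RT).
PV = 396 * 14.53 = 5753.88
RT = 8.314 * 302 = 2510.828
n = 5753.88 / 2510.828
n = 2.29162651 mol, rounded to 4 dp:

2.2916 mol


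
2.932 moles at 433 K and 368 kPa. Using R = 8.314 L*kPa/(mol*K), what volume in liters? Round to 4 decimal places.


PV = nRT, solve for V = nRT / P.
nRT = 2.932 * 8.314 * 433 = 10555.0886
V = 10555.0886 / 368
V = 28.68230598 L, rounded to 4 dp:

28.6823 L


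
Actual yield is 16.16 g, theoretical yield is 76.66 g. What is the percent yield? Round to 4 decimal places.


% yield = 100 * actual / theoretical
% yield = 100 * 16.16 / 76.66
% yield = 21.08009392 %, rounded to 4 dp:

21.0801 %


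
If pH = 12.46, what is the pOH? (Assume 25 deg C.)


At 25 deg C, pH + pOH = 14.
pOH = 14 - pH = 14 - 12.46
pOH = 1.54:

1.54


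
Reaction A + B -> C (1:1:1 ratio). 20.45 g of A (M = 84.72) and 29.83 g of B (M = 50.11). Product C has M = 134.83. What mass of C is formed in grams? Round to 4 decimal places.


Find moles of each reactant; the smaller value is the limiting reagent in a 1:1:1 reaction, so moles_C equals moles of the limiter.
n_A = mass_A / M_A = 20.45 / 84.72 = 0.241383 mol
n_B = mass_B / M_B = 29.83 / 50.11 = 0.59529 mol
Limiting reagent: A (smaller), n_limiting = 0.241383 mol
mass_C = n_limiting * M_C = 0.241383 * 134.83
mass_C = 32.54566989 g, rounded to 4 dp:

32.5457 g


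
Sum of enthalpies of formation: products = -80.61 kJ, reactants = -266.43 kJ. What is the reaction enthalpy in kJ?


dH_rxn = sum(dH_f products) - sum(dH_f reactants)
dH_rxn = -80.61 - (-266.43)
dH_rxn = 185.82 kJ:

185.82 kJ


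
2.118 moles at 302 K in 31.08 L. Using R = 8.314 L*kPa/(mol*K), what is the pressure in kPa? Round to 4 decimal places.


PV = nRT, solve for P = nRT / V.
nRT = 2.118 * 8.314 * 302 = 5317.9337
P = 5317.9337 / 31.08
P = 171.1046879 kPa, rounded to 4 dp:

171.1047 kPa


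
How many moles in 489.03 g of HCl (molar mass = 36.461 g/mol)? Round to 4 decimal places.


n = mass / M
n = 489.03 / 36.461
n = 13.41241326 mol, rounded to 4 dp:

13.4124 mol


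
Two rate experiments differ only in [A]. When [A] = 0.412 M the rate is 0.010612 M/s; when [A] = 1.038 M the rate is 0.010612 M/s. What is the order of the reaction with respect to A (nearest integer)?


Rate is proportional to [A]^n, so rate2/rate1 = ([A]2/[A]1)^n. Take logs to solve for n.
rate2/rate1 = 0.010612 / 0.010612 = 1.0
[A]2/[A]1 = 1.038 / 0.412 = 2.5194
n = ln(1.0) / ln(2.5194) = 0.0
Nearest integer order:

0


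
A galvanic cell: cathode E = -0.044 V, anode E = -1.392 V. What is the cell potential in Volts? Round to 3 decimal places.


Standard cell potential: E_cell = E_cathode - E_anode.
E_cell = -0.044 - (-1.392)
E_cell = 1.348 V, rounded to 3 dp:

1.348 V


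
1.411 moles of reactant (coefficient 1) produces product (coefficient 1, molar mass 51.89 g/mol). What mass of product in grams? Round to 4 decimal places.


Use the coefficient ratio to convert reactant moles to product moles, then multiply by the product's molar mass.
moles_P = moles_R * (coeff_P / coeff_R) = 1.411 * (1/1) = 1.411
mass_P = moles_P * M_P = 1.411 * 51.89
mass_P = 73.21679 g, rounded to 4 dp:

73.2168 g


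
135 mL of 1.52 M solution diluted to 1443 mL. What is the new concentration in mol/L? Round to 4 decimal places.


Dilution: M1*V1 = M2*V2, solve for M2.
M2 = M1*V1 / V2
M2 = 1.52 * 135 / 1443
M2 = 205.2 / 1443
M2 = 0.14220374 mol/L, rounded to 4 dp:

0.1422 mol/L


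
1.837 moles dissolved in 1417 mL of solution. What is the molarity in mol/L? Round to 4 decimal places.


Convert volume to liters: V_L = V_mL / 1000.
V_L = 1417 / 1000 = 1.417 L
M = n / V_L = 1.837 / 1.417
M = 1.29640085 mol/L, rounded to 4 dp:

1.2964 mol/L


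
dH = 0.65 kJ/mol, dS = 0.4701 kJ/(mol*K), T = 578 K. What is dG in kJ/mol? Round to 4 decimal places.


Gibbs: dG = dH - T*dS (consistent units, dS already in kJ/(mol*K)).
T*dS = 578 * 0.4701 = 271.7178
dG = 0.65 - (271.7178)
dG = -271.0678 kJ/mol, rounded to 4 dp:

-271.0678 kJ/mol


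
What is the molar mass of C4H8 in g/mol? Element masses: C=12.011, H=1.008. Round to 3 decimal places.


M = sum(count * atomic_mass) over atoms.
M = 4*12.011 + 8*1.008
M = 48.044 + 8.064
M = 56.108 g/mol, rounded to 3 dp:

56.108 g/mol


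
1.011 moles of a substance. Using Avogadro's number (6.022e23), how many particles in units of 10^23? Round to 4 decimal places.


N = n * NA, then divide by 1e23 for the requested units.
N / 1e23 = n * 6.022
N / 1e23 = 1.011 * 6.022
N / 1e23 = 6.088242, rounded to 4 dp:

6.0882


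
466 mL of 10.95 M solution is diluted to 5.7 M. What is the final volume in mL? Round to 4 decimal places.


Dilution: M1*V1 = M2*V2, solve for V2.
V2 = M1*V1 / M2
V2 = 10.95 * 466 / 5.7
V2 = 5102.7 / 5.7
V2 = 895.21052632 mL, rounded to 4 dp:

895.2105 mL


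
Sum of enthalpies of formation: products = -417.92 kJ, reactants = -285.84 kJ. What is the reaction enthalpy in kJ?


dH_rxn = sum(dH_f products) - sum(dH_f reactants)
dH_rxn = -417.92 - (-285.84)
dH_rxn = -132.08 kJ:

-132.08 kJ


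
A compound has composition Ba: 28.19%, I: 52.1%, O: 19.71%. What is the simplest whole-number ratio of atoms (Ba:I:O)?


Assume 100 g of compound, divide each mass% by atomic mass to get moles, then normalize by the smallest to get a raw atom ratio.
Moles per 100 g: Ba: 28.19/137.327 = 0.2053, I: 52.1/126.904 = 0.4105, O: 19.71/15.999 = 1.232
Raw ratio (divide by min = 0.2053): Ba: 1.0, I: 2.0, O: 6.001
Multiply by 1 to clear fractions: Ba: 1.0 ~= 1, I: 2.0 ~= 2, O: 6.001 ~= 6
Reduce by GCD to get the simplest whole-number ratio:

1:2:6


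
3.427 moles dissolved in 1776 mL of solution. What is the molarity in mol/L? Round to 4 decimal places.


Convert volume to liters: V_L = V_mL / 1000.
V_L = 1776 / 1000 = 1.776 L
M = n / V_L = 3.427 / 1.776
M = 1.92961712 mol/L, rounded to 4 dp:

1.9296 mol/L


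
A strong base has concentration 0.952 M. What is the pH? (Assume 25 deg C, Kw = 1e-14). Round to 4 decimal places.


A strong base dissociates completely, so [OH-] equals the given concentration.
pOH = -log10([OH-]) = -log10(0.952) = 0.021363
pH = 14 - pOH = 14 - 0.021363
pH = 13.978637, rounded to 4 dp:

13.9786


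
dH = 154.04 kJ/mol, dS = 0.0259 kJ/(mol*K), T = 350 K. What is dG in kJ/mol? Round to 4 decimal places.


Gibbs: dG = dH - T*dS (consistent units, dS already in kJ/(mol*K)).
T*dS = 350 * 0.0259 = 9.065
dG = 154.04 - (9.065)
dG = 144.975 kJ/mol, rounded to 4 dp:

144.9750 kJ/mol


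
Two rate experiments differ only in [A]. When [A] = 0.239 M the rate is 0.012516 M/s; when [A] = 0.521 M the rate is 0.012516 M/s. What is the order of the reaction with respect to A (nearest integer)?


Rate is proportional to [A]^n, so rate2/rate1 = ([A]2/[A]1)^n. Take logs to solve for n.
rate2/rate1 = 0.012516 / 0.012516 = 1.0
[A]2/[A]1 = 0.521 / 0.239 = 2.1799
n = ln(1.0) / ln(2.1799) = 0.0
Nearest integer order:

0


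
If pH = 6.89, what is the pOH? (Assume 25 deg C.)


At 25 deg C, pH + pOH = 14.
pOH = 14 - pH = 14 - 6.89
pOH = 7.11:

7.11
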